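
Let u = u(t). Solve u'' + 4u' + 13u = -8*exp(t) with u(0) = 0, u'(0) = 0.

Characteristic equation r² + 4r + 13 = 0 has discriminant (4)² - 4·(13) = -36 < 0, so r = -2 ± 3i.
Hence u_h = C1*cos(3*t)*exp(-2*t) + C2*exp(-2*t)*sin(3*t).
Try u_p = A*exp(t). Substituting into the equation and dividing by exp(t) gives A = -4/9, so u_p = -4*exp(t)/9.
General solution: u = -4*exp(t)/9 + C1*cos(3*t)*exp(-2*t) + C2*exp(-2*t)*sin(3*t).
Apply the initial conditions: u(0) = -4/9 + C1 = 0 and u'(0) = -4/9 - 2*C1 + 3*C2 = 0. Solving gives C1 = 4/9, C2 = 4/9.

u = -4*exp(t)/9 + 4*cos(3*t)*exp(-2*t)/9 + 4*exp(-2*t)*sin(3*t)/9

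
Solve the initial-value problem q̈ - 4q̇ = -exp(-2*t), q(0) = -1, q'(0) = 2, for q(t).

q = -11/8 - exp(-2*t)/12 + 11*exp(4*t)/24

Characteristic equation r² - 4r = 0 factors as (r - 4)r = 0, so r = 4, 0.
Hence q_h = C1*exp(4*t) + C2.
Try q_p = A*exp(-2*t). Substituting into the equation and dividing by exp(-2*t) gives A = -1/12, so q_p = -exp(-2*t)/12.
General solution: q = C2 - exp(-2*t)/12 + C1*exp(4*t).
Apply the initial conditions: q(0) = -1/12 + C1 + C2 = -1 and q'(0) = 1/6 + 4*C1 = 2. Solving gives C1 = 11/24, C2 = -11/8.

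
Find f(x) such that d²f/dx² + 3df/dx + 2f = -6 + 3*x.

f = -21/4 + 3*x/2 + C1*exp(-2*x) + C2*exp(-x)

Characteristic equation r² + 3r + 2 = 0 factors as (r + 2)(r + 1) = 0, so r = -2, -1.
Hence f_h = C1*exp(-2*x) + C2*exp(-x).
For the particular solution try f_p = A0 + A1*x. Substituting and matching coefficients of each power of x gives A0 = -21/4, A1 = 3/2, so f_p = -21/4 + 3*x/2.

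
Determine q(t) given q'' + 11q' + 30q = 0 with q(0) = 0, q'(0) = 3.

q = -3*exp(-6*t) + 3*exp(-5*t)

Characteristic equation r² + 11r + 30 = 0 factors as (r + 5)(r + 6) = 0, so r = -5, -6.
Hence q_h = C1*exp(-5*t) + C2*exp(-6*t).
Apply the initial conditions: q(0) = C1 + C2 = 0 and q'(0) = -6*C2 - 5*C1 = 3. Solving gives C1 = 3, C2 = -3.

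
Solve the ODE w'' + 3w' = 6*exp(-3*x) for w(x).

w = C2 + C1*exp(-3*x) - 2*x*exp(-3*x)

Characteristic equation r² + 3r = 0 factors as (r + 3)r = 0, so r = -3, 0.
Hence w_h = C1*exp(-3*x) + C2.
Since exp(-3*x) solves the homogeneous equation (r = -3 is a root of multiplicity 1), multiply the trial by x. Try w_p = A*x*exp(-3*x). Substituting into the equation and dividing by exp(-3*x) gives A = -2, so w_p = -2*x*exp(-3*x).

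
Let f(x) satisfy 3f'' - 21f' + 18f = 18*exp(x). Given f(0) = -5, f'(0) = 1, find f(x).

f = -161*exp(x)/25 + 36*exp(6*x)/25 - 6*x*exp(x)/5

Divide through by 3: f'' - 7f' + 6f = 6*exp(x).
Characteristic equation r² - 7r + 6 = 0 factors as (r - 6)(r - 1) = 0, so r = 6, 1.
Hence f_h = C1*exp(6*x) + C2*exp(x).
Since exp(x) solves the homogeneous equation (r = 1 is a root of multiplicity 1), multiply the trial by x. Try f_p = A*x*exp(x). Substituting into the equation and dividing by exp(x) gives A = -6/5, so f_p = -6*x*exp(x)/5.
General solution: f = C1*exp(6*x) + C2*exp(x) - 6*x*exp(x)/5.
Apply the initial conditions: f(0) = C1 + C2 = -5 and f'(0) = -6/5 + C2 + 6*C1 = 1. Solving gives C1 = 36/25, C2 = -161/25.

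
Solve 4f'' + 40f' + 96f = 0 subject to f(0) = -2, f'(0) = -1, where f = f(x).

Divide through by 4: f'' + 10f' + 24f = 0.
Characteristic equation r² + 10r + 24 = 0 factors as (r + 6)(r + 4) = 0, so r = -6, -4.
Hence f_h = C1*exp(-6*x) + C2*exp(-4*x).
Apply the initial conditions: f(0) = C1 + C2 = -2 and f'(0) = -6*C1 - 4*C2 = -1. Solving gives C1 = 9/2, C2 = -13/2.

f = -13*exp(-4*x)/2 + 9*exp(-6*x)/2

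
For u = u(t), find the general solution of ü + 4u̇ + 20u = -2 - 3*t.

Characteristic equation r² + 4r + 20 = 0 has discriminant (4)² - 4·(20) = -64 < 0, so r = -2 ± 4i.
Hence u_h = C1*cos(4*t)*exp(-2*t) + C2*exp(-2*t)*sin(4*t).
For the particular solution try u_p = A0 + A1*t. Substituting and matching coefficients of each power of t gives A0 = -7/100, A1 = -3/20, so u_p = -7/100 - 3*t/20.

u = -7/100 - 3*t/20 + C1*cos(4*t)*exp(-2*t) + C2*exp(-2*t)*sin(4*t)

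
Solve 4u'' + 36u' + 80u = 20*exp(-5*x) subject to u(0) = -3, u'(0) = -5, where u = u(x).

Divide through by 4: u'' + 9u' + 20u = 5*exp(-5*x).
Characteristic equation r² + 9r + 20 = 0 factors as (r + 4)(r + 5) = 0, so r = -4, -5.
Hence u_h = C1*exp(-4*x) + C2*exp(-5*x).
Since exp(-5*x) solves the homogeneous equation (r = -5 is a root of multiplicity 1), multiply the trial by x. Try u_p = A*x*exp(-5*x). Substituting into the equation and dividing by exp(-5*x) gives A = -5, so u_p = -5*x*exp(-5*x).
General solution: u = C1*exp(-4*x) + C2*exp(-5*x) - 5*x*exp(-5*x).
Apply the initial conditions: u(0) = C1 + C2 = -3 and u'(0) = -5 - 5*C2 - 4*C1 = -5. Solving gives C1 = -15, C2 = 12.

u = -15*exp(-4*x) + 12*exp(-5*x) - 5*x*exp(-5*x)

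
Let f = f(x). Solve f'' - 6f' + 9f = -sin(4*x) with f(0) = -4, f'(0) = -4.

Characteristic equation r² - 6r + 9 = 0 has discriminant (-6)² - 4·(9) = 0, so r = 3 is a repeated root.
Hence f_h = (C1 + C2*x)*exp(3*x).
Try f_p = A*cos(4*x) + B*sin(4*x). Substituting and equating the coefficients of cos(4x) and sin(4x) gives A = -24/625, B = 7/625, so f_p = -24*cos(4*x)/625 + 7*sin(4*x)/625.
General solution: f = -24*cos(4*x)/625 + 7*sin(4*x)/625 + C1*exp(3*x) + C2*x*exp(3*x).
Apply the initial conditions: f(0) = -24/625 + C1 = -4 and f'(0) = 28/625 + C2 + 3*C1 = -4. Solving gives C1 = -2476/625, C2 = 196/25.

f = -2476*exp(3*x)/625 - 24*cos(4*x)/625 + 7*sin(4*x)/625 + 196*x*exp(3*x)/25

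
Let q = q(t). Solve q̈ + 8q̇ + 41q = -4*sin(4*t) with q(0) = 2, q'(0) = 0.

Characteristic equation r² + 8r + 41 = 0 has discriminant (8)² - 4·(41) = -100 < 0, so r = -4 ± 5i.
Hence q_h = C1*cos(5*t)*exp(-4*t) + C2*exp(-4*t)*sin(5*t).
Try q_p = A*cos(4*t) + B*sin(4*t). Substituting and equating the coefficients of cos(4t) and sin(4t) gives A = 128/1649, B = -100/1649, so q_p = -100*sin(4*t)/1649 + 128*cos(4*t)/1649.
General solution: q = -100*sin(4*t)/1649 + 128*cos(4*t)/1649 + C1*cos(5*t)*exp(-4*t) + C2*exp(-4*t)*sin(5*t).
Apply the initial conditions: q(0) = 128/1649 + C1 = 2 and q'(0) = -400/1649 - 4*C1 + 5*C2 = 0. Solving gives C1 = 3170/1649, C2 = 2616/1649.

q = -100*sin(4*t)/1649 + 128*cos(4*t)/1649 + 2616*exp(-4*t)*sin(5*t)/1649 + 3170*cos(5*t)*exp(-4*t)/1649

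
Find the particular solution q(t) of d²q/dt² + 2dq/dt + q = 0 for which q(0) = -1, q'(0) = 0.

Characteristic equation r² + 2r + 1 = 0 has discriminant (2)² - 4·(1) = 0, so r = -1 is a repeated root.
Hence q_h = (C1 + C2*t)*exp(-t).
Apply the initial conditions: q(0) = C1 = -1 and q'(0) = C2 - C1 = 0. Solving gives C1 = -1, C2 = -1.

q = -exp(-t) - t*exp(-t)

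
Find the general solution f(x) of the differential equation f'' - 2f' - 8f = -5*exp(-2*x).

Characteristic equation r² - 2r - 8 = 0 factors as (r - 4)(r + 2) = 0, so r = 4, -2.
Hence f_h = C1*exp(4*x) + C2*exp(-2*x).
Since exp(-2*x) solves the homogeneous equation (r = -2 is a root of multiplicity 1), multiply the trial by x. Try f_p = A*x*exp(-2*x). Substituting into the equation and dividing by exp(-2*x) gives A = 5/6, so f_p = 5*x*exp(-2*x)/6.

f = C1*exp(4*x) + C2*exp(-2*x) + 5*x*exp(-2*x)/6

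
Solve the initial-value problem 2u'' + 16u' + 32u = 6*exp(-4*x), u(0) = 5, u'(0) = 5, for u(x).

u = 5*exp(-4*x) + 25*x*exp(-4*x) + 3*x**2*exp(-4*x)/2

Divide through by 2: u'' + 8u' + 16u = 3*exp(-4*x).
Characteristic equation r² + 8r + 16 = 0 has discriminant (8)² - 4·(16) = 0, so r = -4 is a repeated root.
Hence u_h = (C1 + C2*x)*exp(-4*x).
Since exp(-4*x) solves the homogeneous equation (r = -4 is a root of multiplicity 2), multiply the trial by x^2. Try u_p = A*x^2*exp(-4*x). Substituting into the equation and dividing by exp(-4*x) gives A = 3/2, so u_p = 3*x^2*exp(-4*x)/2.
General solution: u = C1*exp(-4*x) + 3*x^2*exp(-4*x)/2 + C2*x*exp(-4*x).
Apply the initial conditions: u(0) = C1 = 5 and u'(0) = C2 - 4*C1 = 5. Solving gives C1 = 5, C2 = 25.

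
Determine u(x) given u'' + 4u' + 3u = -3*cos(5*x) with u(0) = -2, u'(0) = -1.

Characteristic equation r² + 4r + 3 = 0 factors as (r + 3)(r + 1) = 0, so r = -3, -1.
Hence u_h = C1*exp(-3*x) + C2*exp(-x).
Try u_p = A*cos(5*x) + B*sin(5*x). Substituting and equating the coefficients of cos(5x) and sin(5x) gives A = 33/442, B = -15/221, so u_p = -15*sin(5*x)/221 + 33*cos(5*x)/442.
General solution: u = -15*sin(5*x)/221 + 33*cos(5*x)/442 + C1*exp(-3*x) + C2*exp(-x).
Apply the initial conditions: u(0) = 33/442 + C1 + C2 = -2 and u'(0) = -75/221 - C2 - 3*C1 = -1. Solving gives C1 = 93/68, C2 = -179/52.

u = -179*exp(-x)/52 - 15*sin(5*x)/221 + 33*cos(5*x)/442 + 93*exp(-3*x)/68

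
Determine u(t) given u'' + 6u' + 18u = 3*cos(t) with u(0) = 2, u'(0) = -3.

u = 18*sin(t)/325 + 51*cos(t)/325 + 268*exp(-3*t)*sin(3*t)/325 + 599*cos(3*t)*exp(-3*t)/325

Characteristic equation r² + 6r + 18 = 0 has discriminant (6)² - 4·(18) = -36 < 0, so r = -3 ± 3i.
Hence u_h = C1*cos(3*t)*exp(-3*t) + C2*exp(-3*t)*sin(3*t).
Try u_p = A*cos(t) + B*sin(t). Substituting and equating the coefficients of cos(t) and sin(t) gives A = 51/325, B = 18/325, so u_p = 18*sin(t)/325 + 51*cos(t)/325.
General solution: u = 18*sin(t)/325 + 51*cos(t)/325 + C1*cos(3*t)*exp(-3*t) + C2*exp(-3*t)*sin(3*t).
Apply the initial conditions: u(0) = 51/325 + C1 = 2 and u'(0) = 18/325 - 3*C1 + 3*C2 = -3. Solving gives C1 = 599/325, C2 = 268/325.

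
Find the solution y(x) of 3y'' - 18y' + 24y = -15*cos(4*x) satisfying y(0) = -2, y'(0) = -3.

Divide through by 3: y'' - 6y' + 8y = -5*cos(4*x).
Characteristic equation r² - 6r + 8 = 0 factors as (r - 4)(r - 2) = 0, so r = 4, 2.
Hence y_h = C1*exp(4*x) + C2*exp(2*x).
Try y_p = A*cos(4*x) + B*sin(4*x). Substituting and equating the coefficients of cos(4x) and sin(4x) gives A = 1/16, B = 3/16, so y_p = cos(4*x)/16 + 3*sin(4*x)/16.
General solution: y = cos(4*x)/16 + 3*sin(4*x)/16 + C1*exp(4*x) + C2*exp(2*x).
Apply the initial conditions: y(0) = 1/16 + C1 + C2 = -2 and y'(0) = 3/4 + 2*C2 + 4*C1 = -3. Solving gives C1 = 3/16, C2 = -9/4.

y = -9*exp(2*x)/4 + cos(4*x)/16 + 3*exp(4*x)/16 + 3*sin(4*x)/16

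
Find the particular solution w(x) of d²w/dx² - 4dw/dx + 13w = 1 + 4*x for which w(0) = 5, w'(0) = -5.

w = 29/169 + 4*x/13 - 843*exp(2*x)*sin(3*x)/169 + 816*cos(3*x)*exp(2*x)/169

Characteristic equation r² - 4r + 13 = 0 has discriminant (-4)² - 4·(13) = -36 < 0, so r = 2 ± 3i.
Hence w_h = C1*cos(3*x)*exp(2*x) + C2*exp(2*x)*sin(3*x).
For the particular solution try w_p = A0 + A1*x. Substituting and matching coefficients of each power of x gives A0 = 29/169, A1 = 4/13, so w_p = 29/169 + 4*x/13.
General solution: w = 29/169 + 4*x/13 + C1*cos(3*x)*exp(2*x) + C2*exp(2*x)*sin(3*x).
Apply the initial conditions: w(0) = 29/169 + C1 = 5 and w'(0) = 4/13 + 2*C1 + 3*C2 = -5. Solving gives C1 = 816/169, C2 = -843/169.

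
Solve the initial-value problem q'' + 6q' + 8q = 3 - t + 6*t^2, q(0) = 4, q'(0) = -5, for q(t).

q = 9/8 - exp(-4*t) - 5*t/4 + 3*t**2/4 + 31*exp(-2*t)/8

Characteristic equation r² + 6r + 8 = 0 factors as (r + 2)(r + 4) = 0, so r = -2, -4.
Hence q_h = C1*exp(-2*t) + C2*exp(-4*t).
For the particular solution try q_p = A0 + A1*t + A2*t^2. Substituting and matching coefficients of each power of t gives A0 = 9/8, A1 = -5/4, A2 = 3/4, so q_p = 9/8 - 5*t/4 + 3*t^2/4.
General solution: q = 9/8 - 5*t/4 + 3*t^2/4 + C1*exp(-2*t) + C2*exp(-4*t).
Apply the initial conditions: q(0) = 9/8 + C1 + C2 = 4 and q'(0) = -5/4 - 4*C2 - 2*C1 = -5. Solving gives C1 = 31/8, C2 = -1.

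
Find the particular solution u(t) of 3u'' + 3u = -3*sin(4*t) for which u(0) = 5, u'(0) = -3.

Divide through by 3: u'' + u = -sin(4*t).
Characteristic equation r² + 1 = 0 has discriminant (0)² - 4·(1) = -4 < 0, so r = ± i.
Hence u_h = C1*cos(t) + C2*sin(t).
Try u_p = A*cos(4*t) + B*sin(4*t). Substituting and equating the coefficients of cos(4t) and sin(4t) gives A = 0, B = 1/15, so u_p = sin(4*t)/15.
General solution: u = sin(4*t)/15 + C1*cos(t) + C2*sin(t).
Apply the initial conditions: u(0) = C1 = 5 and u'(0) = 4/15 + C2 = -3. Solving gives C1 = 5, C2 = -49/15.

u = 5*cos(t) - 49*sin(t)/15 + sin(4*t)/15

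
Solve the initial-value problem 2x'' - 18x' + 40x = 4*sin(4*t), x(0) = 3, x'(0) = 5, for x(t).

x = -279*exp(5*t)/41 + sin(4*t)/164 + 9*cos(4*t)/164 + 39*exp(4*t)/4

Divide through by 2: x'' - 9x' + 20x = 2*sin(4*t).
Characteristic equation r² - 9r + 20 = 0 factors as (r - 5)(r - 4) = 0, so r = 5, 4.
Hence x_h = C1*exp(5*t) + C2*exp(4*t).
Try x_p = A*cos(4*t) + B*sin(4*t). Substituting and equating the coefficients of cos(4t) and sin(4t) gives A = 9/164, B = 1/164, so x_p = sin(4*t)/164 + 9*cos(4*t)/164.
General solution: x = sin(4*t)/164 + 9*cos(4*t)/164 + C1*exp(5*t) + C2*exp(4*t).
Apply the initial conditions: x(0) = 9/164 + C1 + C2 = 3 and x'(0) = 1/41 + 4*C2 + 5*C1 = 5. Solving gives C1 = -279/41, C2 = 39/4.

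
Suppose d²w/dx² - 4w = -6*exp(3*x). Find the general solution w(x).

w = -6*exp(3*x)/5 + C1*exp(-2*x) + C2*exp(2*x)

Characteristic equation r² - 4 = 0 factors as (r + 2)(r - 2) = 0, so r = -2, 2.
Hence w_h = C1*exp(-2*x) + C2*exp(2*x).
Try w_p = A*exp(3*x). Substituting into the equation and dividing by exp(3*x) gives A = -6/5, so w_p = -6*exp(3*x)/5.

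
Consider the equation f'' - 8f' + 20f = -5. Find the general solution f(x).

Characteristic equation r² - 8r + 20 = 0 has discriminant (-8)² - 4·(20) = -16 < 0, so r = 4 ± 2i.
Hence f_h = C1*cos(2*x)*exp(4*x) + C2*exp(4*x)*sin(2*x).
For the particular solution try f_p = A0. Substituting and matching coefficients of each power of x gives A0 = -1/4, so f_p = -1/4.

f = -1/4 + C1*cos(2*x)*exp(4*x) + C2*exp(4*x)*sin(2*x)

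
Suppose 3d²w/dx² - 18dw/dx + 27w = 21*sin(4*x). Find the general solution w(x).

Divide through by 3: w'' - 6w' + 9w = 7*sin(4*x).
Characteristic equation r² - 6r + 9 = 0 has discriminant (-6)² - 4·(9) = 0, so r = 3 is a repeated root.
Hence w_h = (C1 + C2*x)*exp(3*x).
Try w_p = A*cos(4*x) + B*sin(4*x). Substituting and equating the coefficients of cos(4x) and sin(4x) gives A = 168/625, B = -49/625, so w_p = -49*sin(4*x)/625 + 168*cos(4*x)/625.

w = -49*sin(4*x)/625 + 168*cos(4*x)/625 + C1*exp(3*x) + C2*x*exp(3*x)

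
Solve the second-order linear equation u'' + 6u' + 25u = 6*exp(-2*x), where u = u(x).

Characteristic equation r² + 6r + 25 = 0 has discriminant (6)² - 4·(25) = -64 < 0, so r = -3 ± 4i.
Hence u_h = C1*cos(4*x)*exp(-3*x) + C2*exp(-3*x)*sin(4*x).
Try u_p = A*exp(-2*x). Substituting into the equation and dividing by exp(-2*x) gives A = 6/17, so u_p = 6*exp(-2*x)/17.

u = 6*exp(-2*x)/17 + C1*cos(4*x)*exp(-3*x) + C2*exp(-3*x)*sin(4*x)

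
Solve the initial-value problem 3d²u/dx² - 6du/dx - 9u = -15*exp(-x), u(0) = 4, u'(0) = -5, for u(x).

Divide through by 3: u'' - 2u' - 3u = -5*exp(-x).
Characteristic equation r² - 2r - 3 = 0 factors as (r - 3)(r + 1) = 0, so r = 3, -1.
Hence u_h = C1*exp(3*x) + C2*exp(-x).
Since exp(-x) solves the homogeneous equation (r = -1 is a root of multiplicity 1), multiply the trial by x. Try u_p = A*x*exp(-x). Substituting into the equation and dividing by exp(-x) gives A = 5/4, so u_p = 5*x*exp(-x)/4.
General solution: u = C1*exp(3*x) + C2*exp(-x) + 5*x*exp(-x)/4.
Apply the initial conditions: u(0) = C1 + C2 = 4 and u'(0) = 5/4 - C2 + 3*C1 = -5. Solving gives C1 = -9/16, C2 = 73/16.

u = -9*exp(3*x)/16 + 73*exp(-x)/16 + 5*x*exp(-x)/4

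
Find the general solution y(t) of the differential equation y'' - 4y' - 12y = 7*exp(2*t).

y = -7*exp(2*t)/16 + C1*exp(-2*t) + C2*exp(6*t)

Characteristic equation r² - 4r - 12 = 0 factors as (r + 2)(r - 6) = 0, so r = -2, 6.
Hence y_h = C1*exp(-2*t) + C2*exp(6*t).
Try y_p = A*exp(2*t). Substituting into the equation and dividing by exp(2*t) gives A = -7/16, so y_p = -7*exp(2*t)/16.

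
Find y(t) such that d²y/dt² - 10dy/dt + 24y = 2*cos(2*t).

y = -sin(2*t)/20 + cos(2*t)/20 + C1*exp(4*t) + C2*exp(6*t)

Characteristic equation r² - 10r + 24 = 0 factors as (r - 4)(r - 6) = 0, so r = 4, 6.
Hence y_h = C1*exp(4*t) + C2*exp(6*t).
Try y_p = A*cos(2*t) + B*sin(2*t). Substituting and equating the coefficients of cos(2t) and sin(2t) gives A = 1/20, B = -1/20, so y_p = -sin(2*t)/20 + cos(2*t)/20.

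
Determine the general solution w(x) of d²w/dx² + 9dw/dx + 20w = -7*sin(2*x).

Characteristic equation r² + 9r + 20 = 0 factors as (r + 4)(r + 5) = 0, so r = -4, -5.
Hence w_h = C1*exp(-4*x) + C2*exp(-5*x).
Try w_p = A*cos(2*x) + B*sin(2*x). Substituting and equating the coefficients of cos(2x) and sin(2x) gives A = 63/290, B = -28/145, so w_p = -28*sin(2*x)/145 + 63*cos(2*x)/290.

w = -28*sin(2*x)/145 + 63*cos(2*x)/290 + C1*exp(-4*x) + C2*exp(-5*x)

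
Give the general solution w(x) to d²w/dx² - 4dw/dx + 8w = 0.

Characteristic equation r² - 4r + 8 = 0 has discriminant (-4)² - 4·(8) = -16 < 0, so r = 2 ± 2i.
Hence w_h = C1*cos(2*x)*exp(2*x) + C2*exp(2*x)*sin(2*x).

w = C1*cos(2*x)*exp(2*x) + C2*exp(2*x)*sin(2*x)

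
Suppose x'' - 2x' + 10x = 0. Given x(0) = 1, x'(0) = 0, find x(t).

x = cos(3*t)*exp(t) - exp(t)*sin(3*t)/3

Characteristic equation r² - 2r + 10 = 0 has discriminant (-2)² - 4·(10) = -36 < 0, so r = 1 ± 3i.
Hence x_h = C1*cos(3*t)*exp(t) + C2*exp(t)*sin(3*t).
Apply the initial conditions: x(0) = C1 = 1 and x'(0) = C1 + 3*C2 = 0. Solving gives C1 = 1, C2 = -1/3.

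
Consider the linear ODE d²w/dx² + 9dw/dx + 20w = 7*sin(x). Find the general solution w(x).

Characteristic equation r² + 9r + 20 = 0 factors as (r + 4)(r + 5) = 0, so r = -4, -5.
Hence w_h = C1*exp(-4*x) + C2*exp(-5*x).
Try w_p = A*cos(x) + B*sin(x). Substituting and equating the coefficients of cos(x) and sin(x) gives A = -63/442, B = 133/442, so w_p = -63*cos(x)/442 + 133*sin(x)/442.

w = -63*cos(x)/442 + 133*sin(x)/442 + C1*exp(-4*x) + C2*exp(-5*x)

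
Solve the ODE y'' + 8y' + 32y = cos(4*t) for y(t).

y = sin(4*t)/40 + cos(4*t)/80 + C1*cos(4*t)*exp(-4*t) + C2*exp(-4*t)*sin(4*t)

Characteristic equation r² + 8r + 32 = 0 has discriminant (8)² - 4·(32) = -64 < 0, so r = -4 ± 4i.
Hence y_h = C1*cos(4*t)*exp(-4*t) + C2*exp(-4*t)*sin(4*t).
Try y_p = A*cos(4*t) + B*sin(4*t). Substituting and equating the coefficients of cos(4t) and sin(4t) gives A = 1/80, B = 1/40, so y_p = sin(4*t)/40 + cos(4*t)/80.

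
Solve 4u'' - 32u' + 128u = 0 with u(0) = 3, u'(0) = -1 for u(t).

u = 3*cos(4*t)*exp(4*t) - 13*exp(4*t)*sin(4*t)/4

Divide through by 4: u'' - 8u' + 32u = 0.
Characteristic equation r² - 8r + 32 = 0 has discriminant (-8)² - 4·(32) = -64 < 0, so r = 4 ± 4i.
Hence u_h = C1*cos(4*t)*exp(4*t) + C2*exp(4*t)*sin(4*t).
Apply the initial conditions: u(0) = C1 = 3 and u'(0) = 4*C1 + 4*C2 = -1. Solving gives C1 = 3, C2 = -13/4.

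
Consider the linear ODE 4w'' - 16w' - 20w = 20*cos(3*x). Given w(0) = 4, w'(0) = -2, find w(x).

w = -7*cos(3*x)/34 - 3*sin(3*x)/17 + 15*exp(-x)/4 + 31*exp(5*x)/68

Divide through by 4: w'' - 4w' - 5w = 5*cos(3*x).
Characteristic equation r² - 4r - 5 = 0 factors as (r + 1)(r - 5) = 0, so r = -1, 5.
Hence w_h = C1*exp(-x) + C2*exp(5*x).
Try w_p = A*cos(3*x) + B*sin(3*x). Substituting and equating the coefficients of cos(3x) and sin(3x) gives A = -7/34, B = -3/17, so w_p = -7*cos(3*x)/34 - 3*sin(3*x)/17.
General solution: w = -7*cos(3*x)/34 - 3*sin(3*x)/17 + C1*exp(-x) + C2*exp(5*x).
Apply the initial conditions: w(0) = -7/34 + C1 + C2 = 4 and w'(0) = -9/17 - C1 + 5*C2 = -2. Solving gives C1 = 15/4, C2 = 31/68.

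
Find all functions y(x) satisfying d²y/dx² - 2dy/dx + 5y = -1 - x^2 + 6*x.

Characteristic equation r² - 2r + 5 = 0 has discriminant (-2)² - 4·(5) = -16 < 0, so r = 1 ± 2i.
Hence y_h = C1*cos(2*x)*exp(x) + C2*exp(x)*sin(2*x).
For the particular solution try y_p = A0 + A1*x + A2*x^2. Substituting and matching coefficients of each power of x gives A0 = 37/125, A1 = 26/25, A2 = -1/5, so y_p = 37/125 - x^2/5 + 26*x/25.

y = 37/125 - x**2/5 + 26*x/25 + C1*cos(2*x)*exp(x) + C2*exp(x)*sin(2*x)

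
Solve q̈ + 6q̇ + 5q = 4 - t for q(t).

Characteristic equation r² + 6r + 5 = 0 factors as (r + 1)(r + 5) = 0, so r = -1, -5.
Hence q_h = C1*exp(-t) + C2*exp(-5*t).
For the particular solution try q_p = A0 + A1*t. Substituting and matching coefficients of each power of t gives A0 = 26/25, A1 = -1/5, so q_p = 26/25 - t/5.

q = 26/25 - t/5 + C1*exp(-t) + C2*exp(-5*t)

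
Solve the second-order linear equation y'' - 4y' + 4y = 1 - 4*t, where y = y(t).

y = -3/4 - t + C1*exp(2*t) + C2*t*exp(2*t)

Characteristic equation r² - 4r + 4 = 0 has discriminant (-4)² - 4·(4) = 0, so r = 2 is a repeated root.
Hence y_h = (C1 + C2*t)*exp(2*t).
For the particular solution try y_p = A0 + A1*t. Substituting and matching coefficients of each power of t gives A0 = -3/4, A1 = -1, so y_p = -3/4 - t.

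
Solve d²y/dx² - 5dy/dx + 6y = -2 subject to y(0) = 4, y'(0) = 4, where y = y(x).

Characteristic equation r² - 5r + 6 = 0 factors as (r - 3)(r - 2) = 0, so r = 3, 2.
Hence y_h = C1*exp(3*x) + C2*exp(2*x).
For the particular solution try y_p = A0. Substituting and matching coefficients of each power of x gives A0 = -1/3, so y_p = -1/3.
General solution: y = -1/3 + C1*exp(3*x) + C2*exp(2*x).
Apply the initial conditions: y(0) = -1/3 + C1 + C2 = 4 and y'(0) = 2*C2 + 3*C1 = 4. Solving gives C1 = -14/3, C2 = 9.

y = -1/3 + 9*exp(2*x) - 14*exp(3*x)/3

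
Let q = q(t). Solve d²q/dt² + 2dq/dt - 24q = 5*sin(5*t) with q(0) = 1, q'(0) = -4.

q = -245*sin(5*t)/2501 - 50*cos(5*t)/2501 + 107*exp(4*t)/410 + 463*exp(-6*t)/610

Characteristic equation r² + 2r - 24 = 0 factors as (r - 4)(r + 6) = 0, so r = 4, -6.
Hence q_h = C1*exp(4*t) + C2*exp(-6*t).
Try q_p = A*cos(5*t) + B*sin(5*t). Substituting and equating the coefficients of cos(5t) and sin(5t) gives A = -50/2501, B = -245/2501, so q_p = -245*sin(5*t)/2501 - 50*cos(5*t)/2501.
General solution: q = -245*sin(5*t)/2501 - 50*cos(5*t)/2501 + C1*exp(4*t) + C2*exp(-6*t).
Apply the initial conditions: q(0) = -50/2501 + C1 + C2 = 1 and q'(0) = -1225/2501 - 6*C2 + 4*C1 = -4. Solving gives C1 = 107/410, C2 = 463/610.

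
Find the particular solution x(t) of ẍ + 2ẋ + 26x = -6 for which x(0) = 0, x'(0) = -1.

Characteristic equation r² + 2r + 26 = 0 has discriminant (2)² - 4·(26) = -100 < 0, so r = -1 ± 5i.
Hence x_h = C1*cos(5*t)*exp(-t) + C2*exp(-t)*sin(5*t).
For the particular solution try x_p = A0. Substituting and matching coefficients of each power of t gives A0 = -3/13, so x_p = -3/13.
General solution: x = -3/13 + C1*cos(5*t)*exp(-t) + C2*exp(-t)*sin(5*t).
Apply the initial conditions: x(0) = -3/13 + C1 = 0 and x'(0) = -C1 + 5*C2 = -1. Solving gives C1 = 3/13, C2 = -2/13.

x = -3/13 - 2*exp(-t)*sin(5*t)/13 + 3*cos(5*t)*exp(-t)/13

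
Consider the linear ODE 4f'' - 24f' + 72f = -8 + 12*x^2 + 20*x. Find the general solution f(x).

f = x**2/6 + 7*x/18 + C1*cos(3*x)*exp(3*x) + C2*exp(3*x)*sin(3*x)

Divide through by 4: f'' - 6f' + 18f = -2 + 3*x^2 + 5*x.
Characteristic equation r² - 6r + 18 = 0 has discriminant (-6)² - 4·(18) = -36 < 0, so r = 3 ± 3i.
Hence f_h = C1*cos(3*x)*exp(3*x) + C2*exp(3*x)*sin(3*x).
For the particular solution try f_p = A0 + A1*x + A2*x^2. Substituting and matching coefficients of each power of x gives A0 = 0, A1 = 7/18, A2 = 1/6, so f_p = x^2/6 + 7*x/18.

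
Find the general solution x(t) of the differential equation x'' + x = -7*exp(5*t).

x = -7*exp(5*t)/26 + C1*cos(t) + C2*sin(t)

Characteristic equation r² + 1 = 0 has discriminant (0)² - 4·(1) = -4 < 0, so r = ± i.
Hence x_h = C1*cos(t) + C2*sin(t).
Try x_p = A*exp(5*t). Substituting into the equation and dividing by exp(5*t) gives A = -7/26, so x_p = -7*exp(5*t)/26.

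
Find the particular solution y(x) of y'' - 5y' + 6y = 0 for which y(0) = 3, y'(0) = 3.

y = -3*exp(3*x) + 6*exp(2*x)

Characteristic equation r² - 5r + 6 = 0 factors as (r - 2)(r - 3) = 0, so r = 2, 3.
Hence y_h = C1*exp(2*x) + C2*exp(3*x).
Apply the initial conditions: y(0) = C1 + C2 = 3 and y'(0) = 2*C1 + 3*C2 = 3. Solving gives C1 = 6, C2 = -3.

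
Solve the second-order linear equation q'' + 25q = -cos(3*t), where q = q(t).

Characteristic equation r² + 25 = 0 has discriminant (0)² - 4·(25) = -100 < 0, so r = ± 5i.
Hence q_h = C1*cos(5*t) + C2*sin(5*t).
Try q_p = A*cos(3*t) + B*sin(3*t). Substituting and equating the coefficients of cos(3t) and sin(3t) gives A = -1/16, B = 0, so q_p = -cos(3*t)/16.

q = -cos(3*t)/16 + C1*cos(5*t) + C2*sin(5*t)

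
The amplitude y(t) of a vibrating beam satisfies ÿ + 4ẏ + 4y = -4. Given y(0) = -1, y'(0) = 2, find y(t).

Characteristic equation r² + 4r + 4 = 0 has discriminant (4)² - 4·(4) = 0, so r = -2 is a repeated root.
Hence y_h = (C1 + C2*t)*exp(-2*t).
For the particular solution try y_p = A0. Substituting and matching coefficients of each power of t gives A0 = -1, so y_p = -1.
General solution: y = -1 + C1*exp(-2*t) + C2*t*exp(-2*t).
Apply the initial conditions: y(0) = -1 + C1 = -1 and y'(0) = C2 - 2*C1 = 2. Solving gives C1 = 0, C2 = 2.

y = -1 + 2*t*exp(-2*t)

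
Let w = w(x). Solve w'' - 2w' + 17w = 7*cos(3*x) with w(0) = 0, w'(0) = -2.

Characteristic equation r² - 2r + 17 = 0 has discriminant (-2)² - 4·(17) = -64 < 0, so r = 1 ± 4i.
Hence w_h = C1*cos(4*x)*exp(x) + C2*exp(x)*sin(4*x).
Try w_p = A*cos(3*x) + B*sin(3*x). Substituting and equating the coefficients of cos(3x) and sin(3x) gives A = 14/25, B = -21/50, so w_p = -21*sin(3*x)/50 + 14*cos(3*x)/25.
General solution: w = -21*sin(3*x)/50 + 14*cos(3*x)/25 + C1*cos(4*x)*exp(x) + C2*exp(x)*sin(4*x).
Apply the initial conditions: w(0) = 14/25 + C1 = 0 and w'(0) = -63/50 + C1 + 4*C2 = -2. Solving gives C1 = -14/25, C2 = -9/200.

w = -21*sin(3*x)/50 + 14*cos(3*x)/25 - 14*cos(4*x)*exp(x)/25 - 9*exp(x)*sin(4*x)/200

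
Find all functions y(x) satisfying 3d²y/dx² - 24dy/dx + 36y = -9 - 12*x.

y = -17/36 - x/3 + C1*exp(2*x) + C2*exp(6*x)

Divide through by 3: y'' - 8y' + 12y = -3 - 4*x.
Characteristic equation r² - 8r + 12 = 0 factors as (r - 2)(r - 6) = 0, so r = 2, 6.
Hence y_h = C1*exp(2*x) + C2*exp(6*x).
For the particular solution try y_p = A0 + A1*x. Substituting and matching coefficients of each power of x gives A0 = -17/36, A1 = -1/3, so y_p = -17/36 - x/3.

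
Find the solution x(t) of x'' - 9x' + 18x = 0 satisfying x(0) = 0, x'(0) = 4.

Characteristic equation r² - 9r + 18 = 0 factors as (r - 6)(r - 3) = 0, so r = 6, 3.
Hence x_h = C1*exp(6*t) + C2*exp(3*t).
Apply the initial conditions: x(0) = C1 + C2 = 0 and x'(0) = 3*C2 + 6*C1 = 4. Solving gives C1 = 4/3, C2 = -4/3.

x = -4*exp(3*t)/3 + 4*exp(6*t)/3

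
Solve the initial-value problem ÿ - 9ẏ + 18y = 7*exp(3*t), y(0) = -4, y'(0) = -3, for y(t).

Characteristic equation r² - 9r + 18 = 0 factors as (r - 6)(r - 3) = 0, so r = 6, 3.
Hence y_h = C1*exp(6*t) + C2*exp(3*t).
Since exp(3*t) solves the homogeneous equation (r = 3 is a root of multiplicity 1), multiply the trial by t. Try y_p = A*t*exp(3*t). Substituting into the equation and dividing by exp(3*t) gives A = -7/3, so y_p = -7*t*exp(3*t)/3.
General solution: y = C1*exp(6*t) + C2*exp(3*t) - 7*t*exp(3*t)/3.
Apply the initial conditions: y(0) = C1 + C2 = -4 and y'(0) = -7/3 + 3*C2 + 6*C1 = -3. Solving gives C1 = 34/9, C2 = -70/9.

y = -70*exp(3*t)/9 + 34*exp(6*t)/9 - 7*t*exp(3*t)/3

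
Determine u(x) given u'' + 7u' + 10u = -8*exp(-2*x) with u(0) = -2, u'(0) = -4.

u = -34*exp(-2*x)/9 + 16*exp(-5*x)/9 - 8*x*exp(-2*x)/3

Characteristic equation r² + 7r + 10 = 0 factors as (r + 5)(r + 2) = 0, so r = -5, -2.
Hence u_h = C1*exp(-5*x) + C2*exp(-2*x).
Since exp(-2*x) solves the homogeneous equation (r = -2 is a root of multiplicity 1), multiply the trial by x. Try u_p = A*x*exp(-2*x). Substituting into the equation and dividing by exp(-2*x) gives A = -8/3, so u_p = -8*x*exp(-2*x)/3.
General solution: u = C1*exp(-5*x) + C2*exp(-2*x) - 8*x*exp(-2*x)/3.
Apply the initial conditions: u(0) = C1 + C2 = -2 and u'(0) = -8/3 - 5*C1 - 2*C2 = -4. Solving gives C1 = 16/9, C2 = -34/9.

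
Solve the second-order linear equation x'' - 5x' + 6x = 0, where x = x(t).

x = C1*exp(3*t) + C2*exp(2*t)

Characteristic equation r² - 5r + 6 = 0 factors as (r - 3)(r - 2) = 0, so r = 3, 2.
Hence x_h = C1*exp(3*t) + C2*exp(2*t).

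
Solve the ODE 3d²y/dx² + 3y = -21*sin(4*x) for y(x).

y = 7*sin(4*x)/15 + C1*cos(x) + C2*sin(x)

Divide through by 3: y'' + y = -7*sin(4*x).
Characteristic equation r² + 1 = 0 has discriminant (0)² - 4·(1) = -4 < 0, so r = ± i.
Hence y_h = C1*cos(x) + C2*sin(x).
Try y_p = A*cos(4*x) + B*sin(4*x). Substituting and equating the coefficients of cos(4x) and sin(4x) gives A = 0, B = 7/15, so y_p = 7*sin(4*x)/15.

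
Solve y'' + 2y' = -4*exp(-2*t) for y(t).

Characteristic equation r² + 2r = 0 factors as (r + 2)r = 0, so r = -2, 0.
Hence y_h = C1*exp(-2*t) + C2.
Since exp(-2*t) solves the homogeneous equation (r = -2 is a root of multiplicity 1), multiply the trial by t. Try y_p = A*t*exp(-2*t). Substituting into the equation and dividing by exp(-2*t) gives A = 2, so y_p = 2*t*exp(-2*t).

y = C2 + C1*exp(-2*t) + 2*t*exp(-2*t)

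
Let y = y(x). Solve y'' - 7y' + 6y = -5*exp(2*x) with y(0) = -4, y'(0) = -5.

y = -24*exp(x)/5 - 9*exp(6*x)/20 + 5*exp(2*x)/4

Characteristic equation r² - 7r + 6 = 0 factors as (r - 1)(r - 6) = 0, so r = 1, 6.
Hence y_h = C1*exp(x) + C2*exp(6*x).
Try y_p = A*exp(2*x). Substituting into the equation and dividing by exp(2*x) gives A = 5/4, so y_p = 5*exp(2*x)/4.
General solution: y = 5*exp(2*x)/4 + C1*exp(x) + C2*exp(6*x).
Apply the initial conditions: y(0) = 5/4 + C1 + C2 = -4 and y'(0) = 5/2 + C1 + 6*C2 = -5. Solving gives C1 = -24/5, C2 = -9/20.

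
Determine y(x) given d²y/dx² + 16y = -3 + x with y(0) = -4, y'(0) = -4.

y = -3/16 - 65*sin(4*x)/64 - 61*cos(4*x)/16 + x/16

Characteristic equation r² + 16 = 0 has discriminant (0)² - 4·(16) = -64 < 0, so r = ± 4i.
Hence y_h = C1*cos(4*x) + C2*sin(4*x).
For the particular solution try y_p = A0 + A1*x. Substituting and matching coefficients of each power of x gives A0 = -3/16, A1 = 1/16, so y_p = -3/16 + x/16.
General solution: y = -3/16 + x/16 + C1*cos(4*x) + C2*sin(4*x).
Apply the initial conditions: y(0) = -3/16 + C1 = -4 and y'(0) = 1/16 + 4*C2 = -4. Solving gives C1 = -61/16, C2 = -65/64.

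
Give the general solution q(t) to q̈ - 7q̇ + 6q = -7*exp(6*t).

q = C1*exp(6*t) + C2*exp(t) - 7*t*exp(6*t)/5

Characteristic equation r² - 7r + 6 = 0 factors as (r - 6)(r - 1) = 0, so r = 6, 1.
Hence q_h = C1*exp(6*t) + C2*exp(t).
Since exp(6*t) solves the homogeneous equation (r = 6 is a root of multiplicity 1), multiply the trial by t. Try q_p = A*t*exp(6*t). Substituting into the equation and dividing by exp(6*t) gives A = -7/5, so q_p = -7*t*exp(6*t)/5.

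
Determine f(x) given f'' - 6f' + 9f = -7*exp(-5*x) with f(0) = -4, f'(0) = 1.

Characteristic equation r² - 6r + 9 = 0 has discriminant (-6)² - 4·(9) = 0, so r = 3 is a repeated root.
Hence f_h = (C1 + C2*x)*exp(3*x).
Try f_p = A*exp(-5*x). Substituting into the equation and dividing by exp(-5*x) gives A = -7/64, so f_p = -7*exp(-5*x)/64.
General solution: f = -7*exp(-5*x)/64 + C1*exp(3*x) + C2*x*exp(3*x).
Apply the initial conditions: f(0) = -7/64 + C1 = -4 and f'(0) = 35/64 + C2 + 3*C1 = 1. Solving gives C1 = -249/64, C2 = 97/8.

f = -249*exp(3*x)/64 - 7*exp(-5*x)/64 + 97*x*exp(3*x)/8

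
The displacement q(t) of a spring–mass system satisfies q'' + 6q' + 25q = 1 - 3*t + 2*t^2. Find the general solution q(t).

q = 1119/15625 - 99*t/625 + 2*t**2/25 + C1*cos(4*t)*exp(-3*t) + C2*exp(-3*t)*sin(4*t)

Characteristic equation r² + 6r + 25 = 0 has discriminant (6)² - 4·(25) = -64 < 0, so r = -3 ± 4i.
Hence q_h = C1*cos(4*t)*exp(-3*t) + C2*exp(-3*t)*sin(4*t).
For the particular solution try q_p = A0 + A1*t + A2*t^2. Substituting and matching coefficients of each power of t gives A0 = 1119/15625, A1 = -99/625, A2 = 2/25, so q_p = 1119/15625 - 99*t/625 + 2*t^2/25.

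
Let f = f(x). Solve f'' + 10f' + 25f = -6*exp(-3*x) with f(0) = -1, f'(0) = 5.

Characteristic equation r² + 10r + 25 = 0 has discriminant (10)² - 4·(25) = 0, so r = -5 is a repeated root.
Hence f_h = (C1 + C2*x)*exp(-5*x).
Try f_p = A*exp(-3*x). Substituting into the equation and dividing by exp(-3*x) gives A = -3/2, so f_p = -3*exp(-3*x)/2.
General solution: f = -3*exp(-3*x)/2 + C1*exp(-5*x) + C2*x*exp(-5*x).
Apply the initial conditions: f(0) = -3/2 + C1 = -1 and f'(0) = 9/2 + C2 - 5*C1 = 5. Solving gives C1 = 1/2, C2 = 3.

f = exp(-5*x)/2 - 3*exp(-3*x)/2 + 3*x*exp(-5*x)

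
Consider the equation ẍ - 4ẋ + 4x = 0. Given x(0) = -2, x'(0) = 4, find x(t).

x = -2*exp(2*t) + 8*t*exp(2*t)

Characteristic equation r² - 4r + 4 = 0 has discriminant (-4)² - 4·(4) = 0, so r = 2 is a repeated root.
Hence x_h = (C1 + C2*t)*exp(2*t).
Apply the initial conditions: x(0) = C1 = -2 and x'(0) = C2 + 2*C1 = 4. Solving gives C1 = -2, C2 = 8.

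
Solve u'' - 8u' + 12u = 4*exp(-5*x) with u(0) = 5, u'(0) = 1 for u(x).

u = -95*exp(6*x)/44 + 4*exp(-5*x)/77 + 199*exp(2*x)/28

Characteristic equation r² - 8r + 12 = 0 factors as (r - 6)(r - 2) = 0, so r = 6, 2.
Hence u_h = C1*exp(6*x) + C2*exp(2*x).
Try u_p = A*exp(-5*x). Substituting into the equation and dividing by exp(-5*x) gives A = 4/77, so u_p = 4*exp(-5*x)/77.
General solution: u = 4*exp(-5*x)/77 + C1*exp(6*x) + C2*exp(2*x).
Apply the initial conditions: u(0) = 4/77 + C1 + C2 = 5 and u'(0) = -20/77 + 2*C2 + 6*C1 = 1. Solving gives C1 = -95/44, C2 = 199/28.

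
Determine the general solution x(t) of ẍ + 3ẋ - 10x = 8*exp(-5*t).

Characteristic equation r² + 3r - 10 = 0 factors as (r + 5)(r - 2) = 0, so r = -5, 2.
Hence x_h = C1*exp(-5*t) + C2*exp(2*t).
Since exp(-5*t) solves the homogeneous equation (r = -5 is a root of multiplicity 1), multiply the trial by t. Try x_p = A*t*exp(-5*t). Substituting into the equation and dividing by exp(-5*t) gives A = -8/7, so x_p = -8*t*exp(-5*t)/7.

x = C1*exp(-5*t) + C2*exp(2*t) - 8*t*exp(-5*t)/7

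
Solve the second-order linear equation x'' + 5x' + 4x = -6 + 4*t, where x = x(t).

x = -11/4 + t + C1*exp(-t) + C2*exp(-4*t)

Characteristic equation r² + 5r + 4 = 0 factors as (r + 1)(r + 4) = 0, so r = -1, -4.
Hence x_h = C1*exp(-t) + C2*exp(-4*t).
For the particular solution try x_p = A0 + A1*t. Substituting and matching coefficients of each power of t gives A0 = -11/4, A1 = 1, so x_p = -11/4 + t.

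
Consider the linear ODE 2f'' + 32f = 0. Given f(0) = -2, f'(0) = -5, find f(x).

Divide through by 2: f'' + 16f = 0.
Characteristic equation r² + 16 = 0 has discriminant (0)² - 4·(16) = -64 < 0, so r = ± 4i.
Hence f_h = C1*cos(4*x) + C2*sin(4*x).
Apply the initial conditions: f(0) = C1 = -2 and f'(0) = 4*C2 = -5. Solving gives C1 = -2, C2 = -5/4.

f = -2*cos(4*x) - 5*sin(4*x)/4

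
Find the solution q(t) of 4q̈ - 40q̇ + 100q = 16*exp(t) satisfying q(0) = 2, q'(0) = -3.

q = exp(t)/4 + 7*exp(5*t)/4 - 12*t*exp(5*t)

Divide through by 4: q'' - 10q' + 25q = 4*exp(t).
Characteristic equation r² - 10r + 25 = 0 has discriminant (-10)² - 4·(25) = 0, so r = 5 is a repeated root.
Hence q_h = (C1 + C2*t)*exp(5*t).
Try q_p = A*exp(t). Substituting into the equation and dividing by exp(t) gives A = 1/4, so q_p = exp(t)/4.
General solution: q = exp(t)/4 + C1*exp(5*t) + C2*t*exp(5*t).
Apply the initial conditions: q(0) = 1/4 + C1 = 2 and q'(0) = 1/4 + C2 + 5*C1 = -3. Solving gives C1 = 7/4, C2 = -12.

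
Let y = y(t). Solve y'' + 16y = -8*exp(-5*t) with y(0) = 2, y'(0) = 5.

y = -8*exp(-5*t)/41 + 90*cos(4*t)/41 + 165*sin(4*t)/164

Characteristic equation r² + 16 = 0 has discriminant (0)² - 4·(16) = -64 < 0, so r = ± 4i.
Hence y_h = C1*cos(4*t) + C2*sin(4*t).
Try y_p = A*exp(-5*t). Substituting into the equation and dividing by exp(-5*t) gives A = -8/41, so y_p = -8*exp(-5*t)/41.
General solution: y = -8*exp(-5*t)/41 + C1*cos(4*t) + C2*sin(4*t).
Apply the initial conditions: y(0) = -8/41 + C1 = 2 and y'(0) = 40/41 + 4*C2 = 5. Solving gives C1 = 90/41, C2 = 165/164.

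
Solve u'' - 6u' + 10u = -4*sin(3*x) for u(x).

Characteristic equation r² - 6r + 10 = 0 has discriminant (-6)² - 4·(10) = -4 < 0, so r = 3 ± i.
Hence u_h = C1*cos(x)*exp(3*x) + C2*exp(3*x)*sin(x).
Try u_p = A*cos(3*x) + B*sin(3*x). Substituting and equating the coefficients of cos(3x) and sin(3x) gives A = -72/325, B = -4/325, so u_p = -72*cos(3*x)/325 - 4*sin(3*x)/325.

u = -72*cos(3*x)/325 - 4*sin(3*x)/325 + C1*cos(x)*exp(3*x) + C2*exp(3*x)*sin(x)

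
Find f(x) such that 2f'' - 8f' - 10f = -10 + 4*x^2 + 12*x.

Divide through by 2: f'' - 4f' - 5f = -5 + 2*x^2 + 6*x.
Characteristic equation r² - 4r - 5 = 0 factors as (r - 5)(r + 1) = 0, so r = 5, -1.
Hence f_h = C1*exp(5*x) + C2*exp(-x).
For the particular solution try f_p = A0 + A1*x + A2*x^2. Substituting and matching coefficients of each power of x gives A0 = 161/125, A1 = -14/25, A2 = -2/5, so f_p = 161/125 - 14*x/25 - 2*x^2/5.

f = 161/125 - 14*x/25 - 2*x**2/5 + C1*exp(5*x) + C2*exp(-x)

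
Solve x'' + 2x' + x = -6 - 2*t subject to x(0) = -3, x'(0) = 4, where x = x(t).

x = -2 - exp(-t) - 2*t + 5*t*exp(-t)

Characteristic equation r² + 2r + 1 = 0 has discriminant (2)² - 4·(1) = 0, so r = -1 is a repeated root.
Hence x_h = (C1 + C2*t)*exp(-t).
For the particular solution try x_p = A0 + A1*t. Substituting and matching coefficients of each power of t gives A0 = -2, A1 = -2, so x_p = -2 - 2*t.
General solution: x = -2 - 2*t + C1*exp(-t) + C2*t*exp(-t).
Apply the initial conditions: x(0) = -2 + C1 = -3 and x'(0) = -2 + C2 - C1 = 4. Solving gives C1 = -1, C2 = 5.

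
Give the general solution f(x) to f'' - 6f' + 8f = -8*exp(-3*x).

Characteristic equation r² - 6r + 8 = 0 factors as (r - 4)(r - 2) = 0, so r = 4, 2.
Hence f_h = C1*exp(4*x) + C2*exp(2*x).
Try f_p = A*exp(-3*x). Substituting into the equation and dividing by exp(-3*x) gives A = -8/35, so f_p = -8*exp(-3*x)/35.

f = -8*exp(-3*x)/35 + C1*exp(4*x) + C2*exp(2*x)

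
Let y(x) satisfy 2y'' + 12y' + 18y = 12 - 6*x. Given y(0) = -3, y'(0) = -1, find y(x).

y = 8/9 - 35*exp(-3*x)/9 - x/3 - 37*x*exp(-3*x)/3

Divide through by 2: y'' + 6y' + 9y = 6 - 3*x.
Characteristic equation r² + 6r + 9 = 0 has discriminant (6)² - 4·(9) = 0, so r = -3 is a repeated root.
Hence y_h = (C1 + C2*x)*exp(-3*x).
For the particular solution try y_p = A0 + A1*x. Substituting and matching coefficients of each power of x gives A0 = 8/9, A1 = -1/3, so y_p = 8/9 - x/3.
General solution: y = 8/9 - x/3 + C1*exp(-3*x) + C2*x*exp(-3*x).
Apply the initial conditions: y(0) = 8/9 + C1 = -3 and y'(0) = -1/3 + C2 - 3*C1 = -1. Solving gives C1 = -35/9, C2 = -37/3.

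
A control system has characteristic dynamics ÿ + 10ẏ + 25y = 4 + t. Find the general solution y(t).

Characteristic equation r² + 10r + 25 = 0 has discriminant (10)² - 4·(25) = 0, so r = -5 is a repeated root.
Hence y_h = (C1 + C2*t)*exp(-5*t).
For the particular solution try y_p = A0 + A1*t. Substituting and matching coefficients of each power of t gives A0 = 18/125, A1 = 1/25, so y_p = 18/125 + t/25.

y = 18/125 + t/25 + C1*exp(-5*t) + C2*t*exp(-5*t)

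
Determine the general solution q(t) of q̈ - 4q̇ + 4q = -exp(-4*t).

Characteristic equation r² - 4r + 4 = 0 has discriminant (-4)² - 4·(4) = 0, so r = 2 is a repeated root.
Hence q_h = (C1 + C2*t)*exp(2*t).
Try q_p = A*exp(-4*t). Substituting into the equation and dividing by exp(-4*t) gives A = -1/36, so q_p = -exp(-4*t)/36.

q = -exp(-4*t)/36 + C1*exp(2*t) + C2*t*exp(2*t)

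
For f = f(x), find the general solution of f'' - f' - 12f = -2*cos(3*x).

f = sin(3*x)/75 + 7*cos(3*x)/75 + C1*exp(-3*x) + C2*exp(4*x)

Characteristic equation r² - r - 12 = 0 factors as (r + 3)(r - 4) = 0, so r = -3, 4.
Hence f_h = C1*exp(-3*x) + C2*exp(4*x).
Try f_p = A*cos(3*x) + B*sin(3*x). Substituting and equating the coefficients of cos(3x) and sin(3x) gives A = 7/75, B = 1/75, so f_p = sin(3*x)/75 + 7*cos(3*x)/75.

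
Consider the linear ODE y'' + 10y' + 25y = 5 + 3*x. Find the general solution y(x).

y = 19/125 + 3*x/25 + C1*exp(-5*x) + C2*x*exp(-5*x)

Characteristic equation r² + 10r + 25 = 0 has discriminant (10)² - 4·(25) = 0, so r = -5 is a repeated root.
Hence y_h = (C1 + C2*x)*exp(-5*x).
For the particular solution try y_p = A0 + A1*x. Substituting and matching coefficients of each power of x gives A0 = 19/125, A1 = 3/25, so y_p = 19/125 + 3*x/25.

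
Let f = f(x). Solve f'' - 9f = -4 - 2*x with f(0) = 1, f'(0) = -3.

Characteristic equation r² - 9 = 0 factors as (r - 3)(r + 3) = 0, so r = 3, -3.
Hence f_h = C1*exp(3*x) + C2*exp(-3*x).
For the particular solution try f_p = A0 + A1*x. Substituting and matching coefficients of each power of x gives A0 = 4/9, A1 = 2/9, so f_p = 4/9 + 2*x/9.
General solution: f = 4/9 + 2*x/9 + C1*exp(3*x) + C2*exp(-3*x).
Apply the initial conditions: f(0) = 4/9 + C1 + C2 = 1 and f'(0) = 2/9 - 3*C2 + 3*C1 = -3. Solving gives C1 = -7/27, C2 = 22/27.

f = 4/9 - 7*exp(3*x)/27 + 2*x/9 + 22*exp(-3*x)/27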